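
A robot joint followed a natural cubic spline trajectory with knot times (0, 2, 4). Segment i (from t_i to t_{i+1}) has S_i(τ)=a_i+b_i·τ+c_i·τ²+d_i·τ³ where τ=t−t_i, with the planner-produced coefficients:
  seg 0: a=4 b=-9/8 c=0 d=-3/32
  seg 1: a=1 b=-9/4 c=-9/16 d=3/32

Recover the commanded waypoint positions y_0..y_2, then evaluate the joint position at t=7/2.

y_0=4 y_1=1 y_2=-5
S(7/2) = -851/256

y_0 = S_0(0) = a_0 = 4
y_1 = S_1(0) = a_1 = 1
y_2 = S_1(2) = -5
t_q=7/2 is in segment 1 (τ=3/2); S_1(τ)=-851/256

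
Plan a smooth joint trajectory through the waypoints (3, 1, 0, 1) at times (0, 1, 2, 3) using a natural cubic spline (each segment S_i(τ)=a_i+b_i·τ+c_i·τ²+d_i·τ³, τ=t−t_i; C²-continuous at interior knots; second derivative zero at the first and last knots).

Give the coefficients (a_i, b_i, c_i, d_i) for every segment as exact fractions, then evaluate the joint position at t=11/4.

  seg 0: a=3 b=-32/15 c=0 d=2/15
  seg 1: a=1 b=-26/15 c=2/5 d=1/3
  seg 2: a=0 b=1/15 c=7/5 d=-7/15
S(11/4) = 41/64

Δ: Δ0=-2, Δ1=-1, Δ2=1
row 1: diag=4, rhs=6; c'=1/4, d'=3/2
row 2: denom=4−1·1/4=15/4; d'=(12−1·3/2)/(15/4)=14/5
back: M2=14/5
back: M1=3/2−1/4·14/5=4/5
M: M0=0, M1=4/5, M2=14/5, M3=0
seg 0: a=3, c=M0/2=0, d=(M1−M0)/(6·1)=2/15, b=Δ0−h0·(2M0+M1)/6=-32/15
seg 1: a=1, c=M1/2=2/5, d=(M2−M1)/(6·1)=1/3, b=Δ1−h1·(2M1+M2)/6=-26/15
seg 2: a=0, c=M2/2=7/5, d=(M3−M2)/(6·1)=-7/15, b=Δ2−h2·(2M2+M3)/6=1/15
t_q=11/4 → seg 2, τ=3/4; S=0+1/15·τ+7/5·τ²+-7/15·τ³=41/64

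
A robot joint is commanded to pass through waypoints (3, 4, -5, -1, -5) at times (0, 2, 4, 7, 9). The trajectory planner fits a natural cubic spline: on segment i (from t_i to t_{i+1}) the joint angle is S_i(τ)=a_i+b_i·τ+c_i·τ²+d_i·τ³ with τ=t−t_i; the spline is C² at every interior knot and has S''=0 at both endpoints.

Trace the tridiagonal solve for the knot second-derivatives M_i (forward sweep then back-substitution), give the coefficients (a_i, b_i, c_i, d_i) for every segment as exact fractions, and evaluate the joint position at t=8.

  seg 0: a=3 b=2291/1032 c=0 d=-1775/4128
  seg 1: a=4 b=-1517/516 c=-1775/688 d=3715/4128
  seg 2: a=-5 b=-2539/1032 c=485/172 d=-535/1032
  seg 3: a=-1 b=119/258 c=-635/344 d=635/2064
S(8) = -1429/688

Δ: Δ0=1/2, Δ1=-9/2, Δ2=4/3, Δ3=-2
row 1: diag=8, rhs=-30; c'=1/4, d'=-15/4
row 2: denom=10−2·1/4=19/2; d'=(35−2·-15/4)/(19/2)=85/19
row 3: denom=10−3·6/19=172/19; d'=(-20−3·85/19)/(172/19)=-635/172
back: M3=-635/172
back: M2=85/19−6/19·-635/172=485/86
back: M1=-15/4−1/4·485/86=-1775/344
M: M0=0, M1=-1775/344, M2=485/86, M3=-635/172, M4=0
seg 0: a=3, c=M0/2=0, d=(M1−M0)/(6·2)=-1775/4128, b=Δ0−h0·(2M0+M1)/6=2291/1032
seg 1: a=4, c=M1/2=-1775/688, d=(M2−M1)/(6·2)=3715/4128, b=Δ1−h1·(2M1+M2)/6=-1517/516
seg 2: a=-5, c=M2/2=485/172, d=(M3−M2)/(6·3)=-535/1032, b=Δ2−h2·(2M2+M3)/6=-2539/1032
seg 3: a=-1, c=M3/2=-635/344, d=(M4−M3)/(6·2)=635/2064, b=Δ3−h3·(2M3+M4)/6=119/258
t_q=8 → seg 3, τ=1; S=-1+119/258·τ+-635/344·τ²+635/2064·τ³=-1429/688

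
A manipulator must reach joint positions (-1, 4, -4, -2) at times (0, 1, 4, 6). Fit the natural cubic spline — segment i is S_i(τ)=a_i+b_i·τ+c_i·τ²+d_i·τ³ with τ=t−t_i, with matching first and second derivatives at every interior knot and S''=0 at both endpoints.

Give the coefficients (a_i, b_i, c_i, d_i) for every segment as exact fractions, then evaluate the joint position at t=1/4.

Δ: Δ0=5, Δ1=-8/3, Δ2=1
row 1: diag=8, rhs=-46; c'=3/8, d'=-23/4
row 2: denom=10−3·3/8=71/8; d'=(22−3·-23/4)/(71/8)=314/71
back: M2=314/71
back: M1=-23/4−3/8·314/71=-526/71
M: M0=0, M1=-526/71, M2=314/71, M3=0
seg 0: a=-1, c=M0/2=0, d=(M1−M0)/(6·1)=-263/213, b=Δ0−h0·(2M0+M1)/6=1328/213
seg 1: a=4, c=M1/2=-263/71, d=(M2−M1)/(6·3)=140/213, b=Δ1−h1·(2M1+M2)/6=539/213
seg 2: a=-4, c=M2/2=157/71, d=(M3−M2)/(6·2)=-157/426, b=Δ2−h2·(2M2+M3)/6=-415/213
t_q=1/4 → seg 0, τ=1/4; S=-1+1328/213·τ+0·τ²+-263/213·τ³=2451/4544

  seg 0: a=-1 b=1328/213 c=0 d=-263/213
  seg 1: a=4 b=539/213 c=-263/71 d=140/213
  seg 2: a=-4 b=-415/213 c=157/71 d=-157/426
S(1/4) = 2451/4544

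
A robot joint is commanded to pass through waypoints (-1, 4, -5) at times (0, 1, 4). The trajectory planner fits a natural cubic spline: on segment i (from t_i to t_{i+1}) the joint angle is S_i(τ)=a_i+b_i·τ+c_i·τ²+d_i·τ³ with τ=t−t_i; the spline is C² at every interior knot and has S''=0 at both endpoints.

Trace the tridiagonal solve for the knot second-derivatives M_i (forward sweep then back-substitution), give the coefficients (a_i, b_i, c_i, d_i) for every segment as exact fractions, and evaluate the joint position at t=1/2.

Δ: Δ0=5, Δ1=-3
row 1: diag=8, rhs=-48; c'=3/8, d'=-6
back: M1=-6
M: M0=0, M1=-6, M2=0
seg 0: a=-1, c=M0/2=0, d=(M1−M0)/(6·1)=-1, b=Δ0−h0·(2M0+M1)/6=6
seg 1: a=4, c=M1/2=-3, d=(M2−M1)/(6·3)=1/3, b=Δ1−h1·(2M1+M2)/6=3
t_q=1/2 → seg 0, τ=1/2; S=-1+6·τ+0·τ²+-1·τ³=15/8

  seg 0: a=-1 b=6 c=0 d=-1
  seg 1: a=4 b=3 c=-3 d=1/3
S(1/2) = 15/8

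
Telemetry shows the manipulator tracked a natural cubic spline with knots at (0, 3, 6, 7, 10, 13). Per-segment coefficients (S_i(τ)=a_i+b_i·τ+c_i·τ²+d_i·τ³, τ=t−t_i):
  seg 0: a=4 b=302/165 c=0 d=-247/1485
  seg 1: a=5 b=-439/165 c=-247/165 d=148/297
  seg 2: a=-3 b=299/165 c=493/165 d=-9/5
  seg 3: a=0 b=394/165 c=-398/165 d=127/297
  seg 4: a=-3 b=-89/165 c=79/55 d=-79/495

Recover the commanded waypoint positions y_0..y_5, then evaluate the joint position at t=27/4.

y_0=4 y_1=5 y_2=-3 y_3=0 y_4=-3 y_5=4
S(27/4) = -2533/3520

y_0 = S_0(0) = a_0 = 4
y_1 = S_1(0) = a_1 = 5
y_2 = S_2(0) = a_2 = -3
y_3 = S_3(0) = a_3 = 0
y_4 = S_4(0) = a_4 = -3
y_5 = S_4(3) = 4
t_q=27/4 is in segment 2 (τ=3/4); S_2(τ)=-2533/3520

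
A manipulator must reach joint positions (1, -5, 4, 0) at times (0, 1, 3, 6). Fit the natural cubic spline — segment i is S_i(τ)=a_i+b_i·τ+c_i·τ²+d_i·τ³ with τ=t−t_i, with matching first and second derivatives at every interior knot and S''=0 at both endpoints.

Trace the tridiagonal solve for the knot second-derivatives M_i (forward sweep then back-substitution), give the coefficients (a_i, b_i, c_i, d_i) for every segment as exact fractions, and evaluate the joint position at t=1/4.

Δ: Δ0=-6, Δ1=9/2, Δ2=-4/3
row 1: diag=6, rhs=63; c'=1/3, d'=21/2
row 2: denom=10−2·1/3=28/3; d'=(-35−2·21/2)/(28/3)=-6
back: M2=-6
back: M1=21/2−1/3·-6=25/2
M: M0=0, M1=25/2, M2=-6, M3=0
seg 0: a=1, c=M0/2=0, d=(M1−M0)/(6·1)=25/12, b=Δ0−h0·(2M0+M1)/6=-97/12
seg 1: a=-5, c=M1/2=25/4, d=(M2−M1)/(6·2)=-37/24, b=Δ1−h1·(2M1+M2)/6=-11/6
seg 2: a=4, c=M2/2=-3, d=(M3−M2)/(6·3)=1/3, b=Δ2−h2·(2M2+M3)/6=14/3
t_q=1/4 → seg 0, τ=1/4; S=1+-97/12·τ+0·τ²+25/12·τ³=-253/256

  seg 0: a=1 b=-97/12 c=0 d=25/12
  seg 1: a=-5 b=-11/6 c=25/4 d=-37/24
  seg 2: a=4 b=14/3 c=-3 d=1/3
S(1/4) = -253/256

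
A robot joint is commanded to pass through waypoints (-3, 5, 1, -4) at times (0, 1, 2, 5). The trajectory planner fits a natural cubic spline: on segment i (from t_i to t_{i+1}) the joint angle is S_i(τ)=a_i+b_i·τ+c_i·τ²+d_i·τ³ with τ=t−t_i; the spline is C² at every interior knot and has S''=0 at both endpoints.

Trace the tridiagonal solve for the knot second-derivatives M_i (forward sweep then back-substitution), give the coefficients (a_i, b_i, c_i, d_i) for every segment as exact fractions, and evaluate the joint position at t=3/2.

Δ: Δ0=8, Δ1=-4, Δ2=-5/3
row 1: diag=4, rhs=-72; c'=1/4, d'=-18
row 2: denom=8−1·1/4=31/4; d'=(14−1·-18)/(31/4)=128/31
back: M2=128/31
back: M1=-18−1/4·128/31=-590/31
M: M0=0, M1=-590/31, M2=128/31, M3=0
seg 0: a=-3, c=M0/2=0, d=(M1−M0)/(6·1)=-295/93, b=Δ0−h0·(2M0+M1)/6=1039/93
seg 1: a=5, c=M1/2=-295/31, d=(M2−M1)/(6·1)=359/93, b=Δ1−h1·(2M1+M2)/6=154/93
seg 2: a=1, c=M2/2=64/31, d=(M3−M2)/(6·3)=-64/279, b=Δ2−h2·(2M2+M3)/6=-539/93
t_q=3/2 → seg 1, τ=1/2; S=5+154/93·τ+-295/31·τ²+359/93·τ³=975/248

  seg 0: a=-3 b=1039/93 c=0 d=-295/93
  seg 1: a=5 b=154/93 c=-295/31 d=359/93
  seg 2: a=1 b=-539/93 c=64/31 d=-64/279
S(3/2) = 975/248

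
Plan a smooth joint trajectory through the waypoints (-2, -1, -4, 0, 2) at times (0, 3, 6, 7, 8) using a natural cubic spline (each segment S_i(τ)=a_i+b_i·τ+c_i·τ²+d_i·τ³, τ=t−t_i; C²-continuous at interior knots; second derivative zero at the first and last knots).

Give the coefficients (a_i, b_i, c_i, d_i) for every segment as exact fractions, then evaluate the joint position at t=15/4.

  seg 0: a=-2 b=31/24 c=0 d=-23/216
  seg 1: a=-1 b=-19/12 c=-23/24 d=83/216
  seg 2: a=-4 b=73/24 c=5/2 d=-37/24
  seg 3: a=0 b=41/12 c=-17/8 d=17/24
S(15/4) = -1313/512

Δ: Δ0=1/3, Δ1=-1, Δ2=4, Δ3=2
row 1: diag=12, rhs=-8; c'=1/4, d'=-2/3
row 2: denom=8−3·1/4=29/4; d'=(30−3·-2/3)/(29/4)=128/29
row 3: denom=4−1·4/29=112/29; d'=(-12−1·128/29)/(112/29)=-17/4
back: M3=-17/4
back: M2=128/29−4/29·-17/4=5
back: M1=-2/3−1/4·5=-23/12
M: M0=0, M1=-23/12, M2=5, M3=-17/4, M4=0
seg 0: a=-2, c=M0/2=0, d=(M1−M0)/(6·3)=-23/216, b=Δ0−h0·(2M0+M1)/6=31/24
seg 1: a=-1, c=M1/2=-23/24, d=(M2−M1)/(6·3)=83/216, b=Δ1−h1·(2M1+M2)/6=-19/12
seg 2: a=-4, c=M2/2=5/2, d=(M3−M2)/(6·1)=-37/24, b=Δ2−h2·(2M2+M3)/6=73/24
seg 3: a=0, c=M3/2=-17/8, d=(M4−M3)/(6·1)=17/24, b=Δ3−h3·(2M3+M4)/6=41/12
t_q=15/4 → seg 1, τ=3/4; S=-1+-19/12·τ+-23/24·τ²+83/216·τ³=-1313/512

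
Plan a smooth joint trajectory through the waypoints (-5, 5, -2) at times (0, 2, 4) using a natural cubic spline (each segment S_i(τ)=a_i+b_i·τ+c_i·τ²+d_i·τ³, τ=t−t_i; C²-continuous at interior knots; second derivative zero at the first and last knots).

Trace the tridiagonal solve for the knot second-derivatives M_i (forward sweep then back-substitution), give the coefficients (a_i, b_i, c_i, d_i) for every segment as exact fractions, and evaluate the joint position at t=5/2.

Δ: Δ0=5, Δ1=-7/2
row 1: diag=8, rhs=-51; c'=1/4, d'=-51/8
back: M1=-51/8
M: M0=0, M1=-51/8, M2=0
seg 0: a=-5, c=M0/2=0, d=(M1−M0)/(6·2)=-17/32, b=Δ0−h0·(2M0+M1)/6=57/8
seg 1: a=5, c=M1/2=-51/16, d=(M2−M1)/(6·2)=17/32, b=Δ1−h1·(2M1+M2)/6=3/4
t_q=5/2 → seg 1, τ=1/2; S=5+3/4·τ+-51/16·τ²+17/32·τ³=1189/256

  seg 0: a=-5 b=57/8 c=0 d=-17/32
  seg 1: a=5 b=3/4 c=-51/16 d=17/32
S(5/2) = 1189/256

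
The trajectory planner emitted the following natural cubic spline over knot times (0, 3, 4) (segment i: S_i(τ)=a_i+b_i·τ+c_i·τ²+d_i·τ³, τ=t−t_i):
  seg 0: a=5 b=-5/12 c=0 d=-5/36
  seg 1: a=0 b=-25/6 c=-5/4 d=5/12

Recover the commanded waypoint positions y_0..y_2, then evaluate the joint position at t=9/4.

y_0 = S_0(0) = a_0 = 5
y_1 = S_1(0) = a_1 = 0
y_2 = S_1(1) = -5
t_q=9/4 is in segment 0 (τ=9/4); S_0(τ)=635/256

y_0=5 y_1=0 y_2=-5
S(9/4) = 635/256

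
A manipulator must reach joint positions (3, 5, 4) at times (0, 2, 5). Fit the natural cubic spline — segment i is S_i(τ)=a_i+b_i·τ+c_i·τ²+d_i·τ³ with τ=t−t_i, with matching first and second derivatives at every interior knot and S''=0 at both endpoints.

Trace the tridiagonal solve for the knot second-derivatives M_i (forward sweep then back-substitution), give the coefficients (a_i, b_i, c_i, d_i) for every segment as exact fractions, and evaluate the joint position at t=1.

  seg 0: a=3 b=19/15 c=0 d=-1/15
  seg 1: a=5 b=7/15 c=-2/5 d=2/45
S(1) = 21/5

Δ: Δ0=1, Δ1=-1/3
row 1: diag=10, rhs=-8; c'=3/10, d'=-4/5
back: M1=-4/5
M: M0=0, M1=-4/5, M2=0
seg 0: a=3, c=M0/2=0, d=(M1−M0)/(6·2)=-1/15, b=Δ0−h0·(2M0+M1)/6=19/15
seg 1: a=5, c=M1/2=-2/5, d=(M2−M1)/(6·3)=2/45, b=Δ1−h1·(2M1+M2)/6=7/15
t_q=1 → seg 0, τ=1; S=3+19/15·τ+0·τ²+-1/15·τ³=21/5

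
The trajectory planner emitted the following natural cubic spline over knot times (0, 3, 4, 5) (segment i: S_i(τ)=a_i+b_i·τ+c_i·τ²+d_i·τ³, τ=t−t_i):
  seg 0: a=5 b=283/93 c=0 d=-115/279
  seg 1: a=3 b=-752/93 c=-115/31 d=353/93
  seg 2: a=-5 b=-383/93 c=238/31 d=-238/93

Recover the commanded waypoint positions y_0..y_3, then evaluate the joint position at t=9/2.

y_0=5 y_1=3 y_2=-5 y_3=-4
S(9/2) = -677/124

y_0 = S_0(0) = a_0 = 5
y_1 = S_1(0) = a_1 = 3
y_2 = S_2(0) = a_2 = -5
y_3 = S_2(1) = -4
t_q=9/2 is in segment 2 (τ=1/2); S_2(τ)=-677/124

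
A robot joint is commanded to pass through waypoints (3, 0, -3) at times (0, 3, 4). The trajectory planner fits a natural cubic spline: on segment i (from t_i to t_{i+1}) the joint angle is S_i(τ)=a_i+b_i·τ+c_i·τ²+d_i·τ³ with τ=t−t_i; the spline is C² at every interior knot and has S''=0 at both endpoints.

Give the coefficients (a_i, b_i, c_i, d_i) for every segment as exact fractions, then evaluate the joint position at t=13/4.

  seg 0: a=3 b=-1/4 c=0 d=-1/12
  seg 1: a=0 b=-5/2 c=-3/4 d=1/4
S(13/4) = -171/256

Δ: Δ0=-1, Δ1=-3
row 1: diag=8, rhs=-12; c'=1/8, d'=-3/2
back: M1=-3/2
M: M0=0, M1=-3/2, M2=0
seg 0: a=3, c=M0/2=0, d=(M1−M0)/(6·3)=-1/12, b=Δ0−h0·(2M0+M1)/6=-1/4
seg 1: a=0, c=M1/2=-3/4, d=(M2−M1)/(6·1)=1/4, b=Δ1−h1·(2M1+M2)/6=-5/2
t_q=13/4 → seg 1, τ=1/4; S=0+-5/2·τ+-3/4·τ²+1/4·τ³=-171/256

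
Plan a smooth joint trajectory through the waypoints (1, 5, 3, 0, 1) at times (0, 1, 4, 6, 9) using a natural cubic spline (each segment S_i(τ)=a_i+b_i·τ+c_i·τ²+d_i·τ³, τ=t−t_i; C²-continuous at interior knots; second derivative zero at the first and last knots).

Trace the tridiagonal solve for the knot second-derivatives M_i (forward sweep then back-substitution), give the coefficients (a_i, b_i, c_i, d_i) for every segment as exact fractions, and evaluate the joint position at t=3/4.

Δ: Δ0=4, Δ1=-2/3, Δ2=-3/2, Δ3=1/3
row 1: diag=8, rhs=-28; c'=3/8, d'=-7/2
row 2: denom=10−3·3/8=71/8; d'=(-5−3·-7/2)/(71/8)=44/71
row 3: denom=10−2·16/71=678/71; d'=(11−2·44/71)/(678/71)=231/226
back: M3=231/226
back: M2=44/71−16/71·231/226=44/113
back: M1=-7/2−3/8·44/113=-412/113
M: M0=0, M1=-412/113, M2=44/113, M3=231/226, M4=0
seg 0: a=1, c=M0/2=0, d=(M1−M0)/(6·1)=-206/339, b=Δ0−h0·(2M0+M1)/6=1562/339
seg 1: a=5, c=M1/2=-206/113, d=(M2−M1)/(6·3)=76/339, b=Δ1−h1·(2M1+M2)/6=944/339
seg 2: a=3, c=M2/2=22/113, d=(M3−M2)/(6·2)=143/2712, b=Δ2−h2·(2M2+M3)/6=-712/339
seg 3: a=0, c=M3/2=231/452, d=(M4−M3)/(6·3)=-77/1356, b=Δ3−h3·(2M3+M4)/6=-467/678
t_q=3/4 → seg 0, τ=3/4; S=1+1562/339·τ+0·τ²+-206/339·τ³=15185/3616

  seg 0: a=1 b=1562/339 c=0 d=-206/339
  seg 1: a=5 b=944/339 c=-206/113 d=76/339
  seg 2: a=3 b=-712/339 c=22/113 d=143/2712
  seg 3: a=0 b=-467/678 c=231/452 d=-77/1356
S(3/4) = 15185/3616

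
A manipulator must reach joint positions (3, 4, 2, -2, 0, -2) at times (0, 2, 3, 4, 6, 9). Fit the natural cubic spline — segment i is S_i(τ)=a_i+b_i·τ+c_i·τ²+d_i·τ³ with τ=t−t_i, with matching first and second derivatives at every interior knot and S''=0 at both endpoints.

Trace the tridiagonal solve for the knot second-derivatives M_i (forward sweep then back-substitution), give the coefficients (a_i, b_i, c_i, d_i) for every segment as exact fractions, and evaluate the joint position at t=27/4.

Δ: Δ0=1/2, Δ1=-2, Δ2=-4, Δ3=1, Δ4=-2/3
row 1: diag=6, rhs=-15; c'=1/6, d'=-5/2
row 2: denom=4−1·1/6=23/6; d'=(-12−1·-5/2)/(23/6)=-57/23
row 3: denom=6−1·6/23=132/23; d'=(30−1·-57/23)/(132/23)=249/44
row 4: denom=10−2·23/66=307/33; d'=(-10−2·249/44)/(307/33)=-1407/614
back: M4=-1407/614
back: M3=249/44−23/66·-1407/614=3965/614
back: M2=-57/23−6/23·3965/614=-1278/307
back: M1=-5/2−1/6·-1278/307=-1109/614
M: M0=0, M1=-1109/614, M2=-1278/307, M3=3965/614, M4=-1407/614, M5=0
seg 0: a=3, c=M0/2=0, d=(M1−M0)/(6·2)=-1109/7368, b=Δ0−h0·(2M0+M1)/6=1015/921
seg 1: a=4, c=M1/2=-1109/1228, d=(M2−M1)/(6·1)=-1447/3684, b=Δ1−h1·(2M1+M2)/6=-1297/1842
seg 2: a=2, c=M2/2=-639/307, d=(M3−M2)/(6·1)=6521/3684, b=Δ2−h2·(2M2+M3)/6=-13589/3684
seg 3: a=-2, c=M3/2=3965/1228, d=(M4−M3)/(6·2)=-1343/1842, b=Δ3−h3·(2M3+M4)/6=-4681/1842
seg 4: a=0, c=M4/2=-1407/1228, d=(M5−M4)/(6·3)=469/3684, b=Δ4−h4·(2M4+M5)/6=2993/1842
t_q=27/4 → seg 4, τ=3/4; S=0+2993/1842·τ+-1407/1228·τ²+469/3684·τ³=49345/78592

  seg 0: a=3 b=1015/921 c=0 d=-1109/7368
  seg 1: a=4 b=-1297/1842 c=-1109/1228 d=-1447/3684
  seg 2: a=2 b=-13589/3684 c=-639/307 d=6521/3684
  seg 3: a=-2 b=-4681/1842 c=3965/1228 d=-1343/1842
  seg 4: a=0 b=2993/1842 c=-1407/1228 d=469/3684
S(27/4) = 49345/78592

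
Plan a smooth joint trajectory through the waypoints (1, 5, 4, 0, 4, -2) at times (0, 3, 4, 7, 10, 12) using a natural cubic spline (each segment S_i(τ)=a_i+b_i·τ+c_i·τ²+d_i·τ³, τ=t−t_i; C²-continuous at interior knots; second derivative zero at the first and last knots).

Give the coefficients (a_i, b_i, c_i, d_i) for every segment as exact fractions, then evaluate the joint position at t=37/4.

  seg 0: a=1 b=1498/697 c=0 d=-1706/18819
  seg 1: a=5 b=-208/697 c=-1706/2091 d=239/2091
  seg 2: a=4 b=-3319/2091 c=-989/2091 d=1166/6273
  seg 3: a=0 b=73/123 c=2509/2091 d=-5980/18819
  seg 4: a=4 b=-1645/2091 c=-1157/697 d=1157/4182
S(37/4) = 21135/5576

Δ: Δ0=4/3, Δ1=-1, Δ2=-4/3, Δ3=4/3, Δ4=-3
row 1: diag=8, rhs=-14; c'=1/8, d'=-7/4
row 2: denom=8−1·1/8=63/8; d'=(-2−1·-7/4)/(63/8)=-2/63
row 3: denom=12−3·8/21=76/7; d'=(16−3·-2/63)/(76/7)=169/114
row 4: denom=10−3·21/76=697/76; d'=(-26−3·169/114)/(697/76)=-2314/697
back: M4=-2314/697
back: M3=169/114−21/76·-2314/697=5018/2091
back: M2=-2/63−8/21·5018/2091=-1978/2091
back: M1=-7/4−1/8·-1978/2091=-3412/2091
M: M0=0, M1=-3412/2091, M2=-1978/2091, M3=5018/2091, M4=-2314/697, M5=0
seg 0: a=1, c=M0/2=0, d=(M1−M0)/(6·3)=-1706/18819, b=Δ0−h0·(2M0+M1)/6=1498/697
seg 1: a=5, c=M1/2=-1706/2091, d=(M2−M1)/(6·1)=239/2091, b=Δ1−h1·(2M1+M2)/6=-208/697
seg 2: a=4, c=M2/2=-989/2091, d=(M3−M2)/(6·3)=1166/6273, b=Δ2−h2·(2M2+M3)/6=-3319/2091
seg 3: a=0, c=M3/2=2509/2091, d=(M4−M3)/(6·3)=-5980/18819, b=Δ3−h3·(2M3+M4)/6=73/123
seg 4: a=4, c=M4/2=-1157/697, d=(M5−M4)/(6·2)=1157/4182, b=Δ4−h4·(2M4+M5)/6=-1645/2091
t_q=37/4 → seg 3, τ=9/4; S=0+73/123·τ+2509/2091·τ²+-5980/18819·τ³=21135/5576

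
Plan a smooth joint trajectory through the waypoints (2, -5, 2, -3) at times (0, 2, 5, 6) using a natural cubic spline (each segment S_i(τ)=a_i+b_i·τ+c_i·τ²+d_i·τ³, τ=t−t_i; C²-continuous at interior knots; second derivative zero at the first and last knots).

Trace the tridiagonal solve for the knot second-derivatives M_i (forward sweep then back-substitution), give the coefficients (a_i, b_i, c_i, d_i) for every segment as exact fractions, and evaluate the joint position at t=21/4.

  seg 0: a=2 b=-2315/426 c=0 d=103/213
  seg 1: a=-5 b=157/426 c=206/71 d=-319/426
  seg 2: a=2 b=-520/213 c=-545/142 d=545/426
S(21/4) = 10631/9088

Δ: Δ0=-7/2, Δ1=7/3, Δ2=-5
row 1: diag=10, rhs=35; c'=3/10, d'=7/2
row 2: denom=8−3·3/10=71/10; d'=(-44−3·7/2)/(71/10)=-545/71
back: M2=-545/71
back: M1=7/2−3/10·-545/71=412/71
M: M0=0, M1=412/71, M2=-545/71, M3=0
seg 0: a=2, c=M0/2=0, d=(M1−M0)/(6·2)=103/213, b=Δ0−h0·(2M0+M1)/6=-2315/426
seg 1: a=-5, c=M1/2=206/71, d=(M2−M1)/(6·3)=-319/426, b=Δ1−h1·(2M1+M2)/6=157/426
seg 2: a=2, c=M2/2=-545/142, d=(M3−M2)/(6·1)=545/426, b=Δ2−h2·(2M2+M3)/6=-520/213
t_q=21/4 → seg 2, τ=1/4; S=2+-520/213·τ+-545/142·τ²+545/426·τ³=10631/9088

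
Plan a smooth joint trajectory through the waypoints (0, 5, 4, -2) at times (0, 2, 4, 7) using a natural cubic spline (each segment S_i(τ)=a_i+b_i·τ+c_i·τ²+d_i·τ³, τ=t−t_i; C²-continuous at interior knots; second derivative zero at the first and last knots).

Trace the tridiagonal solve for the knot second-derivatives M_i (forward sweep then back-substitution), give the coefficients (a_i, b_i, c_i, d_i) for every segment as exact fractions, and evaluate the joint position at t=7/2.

Δ: Δ0=5/2, Δ1=-1/2, Δ2=-2
row 1: diag=8, rhs=-18; c'=1/4, d'=-9/4
row 2: denom=10−2·1/4=19/2; d'=(-9−2·-9/4)/(19/2)=-9/19
back: M2=-9/19
back: M1=-9/4−1/4·-9/19=-81/38
M: M0=0, M1=-81/38, M2=-9/19, M3=0
seg 0: a=0, c=M0/2=0, d=(M1−M0)/(6·2)=-27/152, b=Δ0−h0·(2M0+M1)/6=61/19
seg 1: a=5, c=M1/2=-81/76, d=(M2−M1)/(6·2)=21/152, b=Δ1−h1·(2M1+M2)/6=41/38
seg 2: a=4, c=M2/2=-9/38, d=(M3−M2)/(6·3)=1/38, b=Δ2−h2·(2M2+M3)/6=-29/19
t_q=7/2 → seg 1, τ=3/2; S=5+41/38·τ+-81/76·τ²+21/152·τ³=5699/1216

  seg 0: a=0 b=61/19 c=0 d=-27/152
  seg 1: a=5 b=41/38 c=-81/76 d=21/152
  seg 2: a=4 b=-29/19 c=-9/38 d=1/38
S(7/2) = 5699/1216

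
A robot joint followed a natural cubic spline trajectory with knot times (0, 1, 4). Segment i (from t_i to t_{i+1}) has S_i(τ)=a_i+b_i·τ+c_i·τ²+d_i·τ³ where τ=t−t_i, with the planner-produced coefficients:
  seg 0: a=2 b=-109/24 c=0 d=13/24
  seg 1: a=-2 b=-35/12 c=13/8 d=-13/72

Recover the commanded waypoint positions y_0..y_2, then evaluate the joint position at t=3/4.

y_0=2 y_1=-2 y_2=-1
S(3/4) = -603/512

y_0 = S_0(0) = a_0 = 2
y_1 = S_1(0) = a_1 = -2
y_2 = S_1(3) = -1
t_q=3/4 is in segment 0 (τ=3/4); S_0(τ)=-603/512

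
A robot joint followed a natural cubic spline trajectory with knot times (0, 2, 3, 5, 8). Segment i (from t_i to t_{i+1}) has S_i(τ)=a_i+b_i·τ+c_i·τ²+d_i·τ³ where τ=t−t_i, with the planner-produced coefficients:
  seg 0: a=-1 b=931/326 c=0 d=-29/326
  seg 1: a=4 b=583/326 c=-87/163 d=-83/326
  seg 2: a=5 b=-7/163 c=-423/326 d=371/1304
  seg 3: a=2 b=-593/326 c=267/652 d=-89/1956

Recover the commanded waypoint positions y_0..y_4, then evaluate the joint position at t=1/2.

y_0 = S_0(0) = a_0 = -1
y_1 = S_1(0) = a_1 = 4
y_2 = S_2(0) = a_2 = 5
y_3 = S_3(0) = a_3 = 2
y_4 = S_3(3) = -1
t_q=1/2 is in segment 0 (τ=1/2); S_0(τ)=1087/2608

y_0=-1 y_1=4 y_2=5 y_3=2 y_4=-1
S(1/2) = 1087/2608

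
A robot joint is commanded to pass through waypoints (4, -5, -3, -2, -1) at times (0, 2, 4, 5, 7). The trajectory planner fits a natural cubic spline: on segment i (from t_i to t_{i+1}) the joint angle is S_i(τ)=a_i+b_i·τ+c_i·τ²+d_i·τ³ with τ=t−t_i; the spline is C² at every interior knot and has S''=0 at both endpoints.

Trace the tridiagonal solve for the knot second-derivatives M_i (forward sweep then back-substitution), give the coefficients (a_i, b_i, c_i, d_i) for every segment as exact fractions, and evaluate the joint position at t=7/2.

  seg 0: a=4 b=-1535/256 c=0 d=383/1024
  seg 1: a=-5 b=-193/128 c=1149/512 d=-507/1024
  seg 2: a=-3 b=391/256 c=-93/128 d=51/256
  seg 3: a=-2 b=43/64 c=-33/256 d=11/512
S(7/2) = -31813/8192

Δ: Δ0=-9/2, Δ1=1, Δ2=1, Δ3=1/2
row 1: diag=8, rhs=33; c'=1/4, d'=33/8
row 2: denom=6−2·1/4=11/2; d'=(0−2·33/8)/(11/2)=-3/2
row 3: denom=6−1·2/11=64/11; d'=(-3−1·-3/2)/(64/11)=-33/128
back: M3=-33/128
back: M2=-3/2−2/11·-33/128=-93/64
back: M1=33/8−1/4·-93/64=1149/256
M: M0=0, M1=1149/256, M2=-93/64, M3=-33/128, M4=0
seg 0: a=4, c=M0/2=0, d=(M1−M0)/(6·2)=383/1024, b=Δ0−h0·(2M0+M1)/6=-1535/256
seg 1: a=-5, c=M1/2=1149/512, d=(M2−M1)/(6·2)=-507/1024, b=Δ1−h1·(2M1+M2)/6=-193/128
seg 2: a=-3, c=M2/2=-93/128, d=(M3−M2)/(6·1)=51/256, b=Δ2−h2·(2M2+M3)/6=391/256
seg 3: a=-2, c=M3/2=-33/256, d=(M4−M3)/(6·2)=11/512, b=Δ3−h3·(2M3+M4)/6=43/64
t_q=7/2 → seg 1, τ=3/2; S=-5+-193/128·τ+1149/512·τ²+-507/1024·τ³=-31813/8192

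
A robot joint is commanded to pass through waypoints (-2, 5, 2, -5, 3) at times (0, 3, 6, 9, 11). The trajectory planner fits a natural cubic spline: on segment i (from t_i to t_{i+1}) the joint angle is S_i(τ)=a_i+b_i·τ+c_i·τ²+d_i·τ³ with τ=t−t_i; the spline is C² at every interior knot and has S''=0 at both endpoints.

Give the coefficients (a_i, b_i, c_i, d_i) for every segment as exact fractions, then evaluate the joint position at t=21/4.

  seg 0: a=-2 b=413/138 c=0 d=-91/1242
  seg 1: a=5 b=70/69 c=-91/138 d=-5/1242
  seg 2: a=2 b=-421/138 c=-16/23 d=43/138
  seg 3: a=-5 b=82/69 c=97/46 d=-97/276
S(21/4) = 499/128

Δ: Δ0=7/3, Δ1=-1, Δ2=-7/3, Δ3=4
row 1: diag=12, rhs=-20; c'=1/4, d'=-5/3
row 2: denom=12−3·1/4=45/4; d'=(-8−3·-5/3)/(45/4)=-4/15
row 3: denom=10−3·4/15=46/5; d'=(38−3·-4/15)/(46/5)=97/23
back: M3=97/23
back: M2=-4/15−4/15·97/23=-32/23
back: M1=-5/3−1/4·-32/23=-91/69
M: M0=0, M1=-91/69, M2=-32/23, M3=97/23, M4=0
seg 0: a=-2, c=M0/2=0, d=(M1−M0)/(6·3)=-91/1242, b=Δ0−h0·(2M0+M1)/6=413/138
seg 1: a=5, c=M1/2=-91/138, d=(M2−M1)/(6·3)=-5/1242, b=Δ1−h1·(2M1+M2)/6=70/69
seg 2: a=2, c=M2/2=-16/23, d=(M3−M2)/(6·3)=43/138, b=Δ2−h2·(2M2+M3)/6=-421/138
seg 3: a=-5, c=M3/2=97/46, d=(M4−M3)/(6·2)=-97/276, b=Δ3−h3·(2M3+M4)/6=82/69
t_q=21/4 → seg 1, τ=9/4; S=5+70/69·τ+-91/138·τ²+-5/1242·τ³=499/128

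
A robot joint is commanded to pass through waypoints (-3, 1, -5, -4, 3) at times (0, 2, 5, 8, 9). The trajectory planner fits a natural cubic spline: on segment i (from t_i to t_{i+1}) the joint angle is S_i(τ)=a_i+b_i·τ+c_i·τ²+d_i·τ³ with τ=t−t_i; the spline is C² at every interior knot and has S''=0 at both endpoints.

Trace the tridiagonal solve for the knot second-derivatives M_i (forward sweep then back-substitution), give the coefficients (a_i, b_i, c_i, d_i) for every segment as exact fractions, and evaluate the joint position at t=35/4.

  seg 0: a=-3 b=1142/399 c=0 d=-86/399
  seg 1: a=1 b=110/399 c=-172/133 d=640/3591
  seg 2: a=-5 b=-1066/399 c=124/399 d=827/3591
  seg 3: a=-4 b=2159/399 c=317/133 d=-317/399
S(35/4) = 9055/8512

Δ: Δ0=2, Δ1=-2, Δ2=1/3, Δ3=7
row 1: diag=10, rhs=-24; c'=3/10, d'=-12/5
row 2: denom=12−3·3/10=111/10; d'=(14−3·-12/5)/(111/10)=212/111
row 3: denom=8−3·10/37=266/37; d'=(40−3·212/111)/(266/37)=634/133
back: M3=634/133
back: M2=212/111−10/37·634/133=248/399
back: M1=-12/5−3/10·248/399=-344/133
M: M0=0, M1=-344/133, M2=248/399, M3=634/133, M4=0
seg 0: a=-3, c=M0/2=0, d=(M1−M0)/(6·2)=-86/399, b=Δ0−h0·(2M0+M1)/6=1142/399
seg 1: a=1, c=M1/2=-172/133, d=(M2−M1)/(6·3)=640/3591, b=Δ1−h1·(2M1+M2)/6=110/399
seg 2: a=-5, c=M2/2=124/399, d=(M3−M2)/(6·3)=827/3591, b=Δ2−h2·(2M2+M3)/6=-1066/399
seg 3: a=-4, c=M3/2=317/133, d=(M4−M3)/(6·1)=-317/399, b=Δ3−h3·(2M3+M4)/6=2159/399
t_q=35/4 → seg 3, τ=3/4; S=-4+2159/399·τ+317/133·τ²+-317/399·τ³=9055/8512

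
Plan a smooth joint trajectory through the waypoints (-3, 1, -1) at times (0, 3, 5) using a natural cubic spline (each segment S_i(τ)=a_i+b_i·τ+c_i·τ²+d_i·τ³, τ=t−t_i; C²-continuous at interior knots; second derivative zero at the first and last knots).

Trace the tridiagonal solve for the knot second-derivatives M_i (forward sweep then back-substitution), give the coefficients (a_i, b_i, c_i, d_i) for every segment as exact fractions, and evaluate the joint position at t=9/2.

Δ: Δ0=4/3, Δ1=-1
row 1: diag=10, rhs=-14; c'=1/5, d'=-7/5
back: M1=-7/5
M: M0=0, M1=-7/5, M2=0
seg 0: a=-3, c=M0/2=0, d=(M1−M0)/(6·3)=-7/90, b=Δ0−h0·(2M0+M1)/6=61/30
seg 1: a=1, c=M1/2=-7/10, d=(M2−M1)/(6·2)=7/60, b=Δ1−h1·(2M1+M2)/6=-1/15
t_q=9/2 → seg 1, τ=3/2; S=1+-1/15·τ+-7/10·τ²+7/60·τ³=-9/32

  seg 0: a=-3 b=61/30 c=0 d=-7/90
  seg 1: a=1 b=-1/15 c=-7/10 d=7/60
S(9/2) = -9/32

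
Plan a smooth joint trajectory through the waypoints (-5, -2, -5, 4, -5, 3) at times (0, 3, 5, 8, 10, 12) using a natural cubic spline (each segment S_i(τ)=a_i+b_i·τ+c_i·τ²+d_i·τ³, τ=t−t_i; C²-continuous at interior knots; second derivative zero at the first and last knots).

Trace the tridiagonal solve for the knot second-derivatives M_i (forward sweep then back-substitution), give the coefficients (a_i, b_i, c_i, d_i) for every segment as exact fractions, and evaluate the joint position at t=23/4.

  seg 0: a=-5 b=2529/1096 c=0 d=-1433/9864
  seg 1: a=-2 b=-885/548 c=-1433/1096 d=187/274
  seg 2: a=-5 b=737/548 c=3055/1096 d=-7351/9864
  seg 3: a=4 b=-2249/1096 c=-537/137 d=5909/4384
  seg 4: a=-5 b=-853/548 c=9135/2192 d=-3045/4384
S(23/4) = -192041/70144

Δ: Δ0=1, Δ1=-3/2, Δ2=3, Δ3=-9/2, Δ4=4
row 1: diag=10, rhs=-15; c'=1/5, d'=-3/2
row 2: denom=10−2·1/5=48/5; d'=(27−2·-3/2)/(48/5)=25/8
row 3: denom=10−3·5/16=145/16; d'=(-45−3·25/8)/(145/16)=-6
row 4: denom=8−2·32/145=1096/145; d'=(51−2·-6)/(1096/145)=9135/1096
back: M4=9135/1096
back: M3=-6−32/145·9135/1096=-1074/137
back: M2=25/8−5/16·-1074/137=3055/548
back: M1=-3/2−1/5·3055/548=-1433/548
M: M0=0, M1=-1433/548, M2=3055/548, M3=-1074/137, M4=9135/1096, M5=0
seg 0: a=-5, c=M0/2=0, d=(M1−M0)/(6·3)=-1433/9864, b=Δ0−h0·(2M0+M1)/6=2529/1096
seg 1: a=-2, c=M1/2=-1433/1096, d=(M2−M1)/(6·2)=187/274, b=Δ1−h1·(2M1+M2)/6=-885/548
seg 2: a=-5, c=M2/2=3055/1096, d=(M3−M2)/(6·3)=-7351/9864, b=Δ2−h2·(2M2+M3)/6=737/548
seg 3: a=4, c=M3/2=-537/137, d=(M4−M3)/(6·2)=5909/4384, b=Δ3−h3·(2M3+M4)/6=-2249/1096
seg 4: a=-5, c=M4/2=9135/2192, d=(M5−M4)/(6·2)=-3045/4384, b=Δ4−h4·(2M4+M5)/6=-853/548
t_q=23/4 → seg 2, τ=3/4; S=-5+737/548·τ+3055/1096·τ²+-7351/9864·τ³=-192041/70144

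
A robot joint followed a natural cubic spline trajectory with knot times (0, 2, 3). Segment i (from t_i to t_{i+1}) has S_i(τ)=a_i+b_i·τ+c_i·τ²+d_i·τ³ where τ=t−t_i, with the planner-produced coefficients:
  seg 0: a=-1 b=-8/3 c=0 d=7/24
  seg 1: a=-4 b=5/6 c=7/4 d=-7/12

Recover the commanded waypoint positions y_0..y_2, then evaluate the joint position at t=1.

y_0 = S_0(0) = a_0 = -1
y_1 = S_1(0) = a_1 = -4
y_2 = S_1(1) = -2
t_q=1 is in segment 0 (τ=1); S_0(τ)=-27/8

y_0=-1 y_1=-4 y_2=-2
S(1) = -27/8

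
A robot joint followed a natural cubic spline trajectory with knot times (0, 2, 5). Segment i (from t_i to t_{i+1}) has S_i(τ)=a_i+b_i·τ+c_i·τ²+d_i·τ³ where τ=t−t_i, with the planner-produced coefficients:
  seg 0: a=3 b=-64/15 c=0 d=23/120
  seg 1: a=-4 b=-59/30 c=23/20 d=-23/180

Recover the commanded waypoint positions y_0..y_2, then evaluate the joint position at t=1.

y_0=3 y_1=-4 y_2=-3
S(1) = -43/40

y_0 = S_0(0) = a_0 = 3
y_1 = S_1(0) = a_1 = -4
y_2 = S_1(3) = -3
t_q=1 is in segment 0 (τ=1); S_0(τ)=-43/40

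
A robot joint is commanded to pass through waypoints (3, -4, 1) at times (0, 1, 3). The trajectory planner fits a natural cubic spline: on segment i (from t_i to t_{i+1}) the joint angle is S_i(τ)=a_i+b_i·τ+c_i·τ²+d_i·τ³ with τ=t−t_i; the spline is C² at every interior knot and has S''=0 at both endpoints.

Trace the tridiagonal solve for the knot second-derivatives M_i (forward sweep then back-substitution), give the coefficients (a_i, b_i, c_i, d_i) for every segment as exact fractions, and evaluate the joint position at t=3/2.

  seg 0: a=3 b=-103/12 c=0 d=19/12
  seg 1: a=-4 b=-23/6 c=19/4 d=-19/24
S(3/2) = -309/64

Δ: Δ0=-7, Δ1=5/2
row 1: diag=6, rhs=57; c'=1/3, d'=19/2
back: M1=19/2
M: M0=0, M1=19/2, M2=0
seg 0: a=3, c=M0/2=0, d=(M1−M0)/(6·1)=19/12, b=Δ0−h0·(2M0+M1)/6=-103/12
seg 1: a=-4, c=M1/2=19/4, d=(M2−M1)/(6·2)=-19/24, b=Δ1−h1·(2M1+M2)/6=-23/6
t_q=3/2 → seg 1, τ=1/2; S=-4+-23/6·τ+19/4·τ²+-19/24·τ³=-309/64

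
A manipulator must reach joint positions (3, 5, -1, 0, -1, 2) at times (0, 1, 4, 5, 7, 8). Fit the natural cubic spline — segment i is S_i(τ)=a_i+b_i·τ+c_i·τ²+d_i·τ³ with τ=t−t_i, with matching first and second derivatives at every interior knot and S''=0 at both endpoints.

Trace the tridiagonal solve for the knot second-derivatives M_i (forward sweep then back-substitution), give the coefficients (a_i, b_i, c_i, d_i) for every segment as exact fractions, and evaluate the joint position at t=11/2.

Δ: Δ0=2, Δ1=-2, Δ2=1, Δ3=-1/2, Δ4=3
row 1: diag=8, rhs=-24; c'=3/8, d'=-3
row 2: denom=8−3·3/8=55/8; d'=(18−3·-3)/(55/8)=216/55
row 3: denom=6−1·8/55=322/55; d'=(-9−1·216/55)/(322/55)=-711/322
row 4: denom=6−2·55/161=856/161; d'=(21−2·-711/322)/(856/161)=1023/214
back: M4=1023/214
back: M3=-711/322−55/161·1023/214=-411/107
back: M2=216/55−8/55·-411/107=480/107
back: M1=-3−3/8·480/107=-501/107
M: M0=0, M1=-501/107, M2=480/107, M3=-411/107, M4=1023/214, M5=0
seg 0: a=3, c=M0/2=0, d=(M1−M0)/(6·1)=-167/214, b=Δ0−h0·(2M0+M1)/6=595/214
seg 1: a=5, c=M1/2=-501/214, d=(M2−M1)/(6·3)=109/214, b=Δ1−h1·(2M1+M2)/6=47/107
seg 2: a=-1, c=M2/2=240/107, d=(M3−M2)/(6·1)=-297/214, b=Δ2−h2·(2M2+M3)/6=31/214
seg 3: a=0, c=M3/2=-411/214, d=(M4−M3)/(6·2)=615/856, b=Δ3−h3·(2M3+M4)/6=50/107
seg 4: a=-1, c=M4/2=1023/428, d=(M5−M4)/(6·1)=-341/428, b=Δ4−h4·(2M4+M5)/6=301/214
t_q=11/2 → seg 3, τ=1/2; S=0+50/107·τ+-411/214·τ²+615/856·τ³=-1073/6848

  seg 0: a=3 b=595/214 c=0 d=-167/214
  seg 1: a=5 b=47/107 c=-501/214 d=109/214
  seg 2: a=-1 b=31/214 c=240/107 d=-297/214
  seg 3: a=0 b=50/107 c=-411/214 d=615/856
  seg 4: a=-1 b=301/214 c=1023/428 d=-341/428
S(11/2) = -1073/6848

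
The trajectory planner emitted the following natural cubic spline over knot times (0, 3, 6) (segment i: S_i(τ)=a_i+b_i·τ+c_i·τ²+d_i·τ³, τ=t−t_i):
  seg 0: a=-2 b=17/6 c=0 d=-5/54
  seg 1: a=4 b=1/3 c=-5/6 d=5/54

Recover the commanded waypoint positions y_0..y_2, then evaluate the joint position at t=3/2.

y_0=-2 y_1=4 y_2=0
S(3/2) = 31/16

y_0 = S_0(0) = a_0 = -2
y_1 = S_1(0) = a_1 = 4
y_2 = S_1(3) = 0
t_q=3/2 is in segment 0 (τ=3/2); S_0(τ)=31/16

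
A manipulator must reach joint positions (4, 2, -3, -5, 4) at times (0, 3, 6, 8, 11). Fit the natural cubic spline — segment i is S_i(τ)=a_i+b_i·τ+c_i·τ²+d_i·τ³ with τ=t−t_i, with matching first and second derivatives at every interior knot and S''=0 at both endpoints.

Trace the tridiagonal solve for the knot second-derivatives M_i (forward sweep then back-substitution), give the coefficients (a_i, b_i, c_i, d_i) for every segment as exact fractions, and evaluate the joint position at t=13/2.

Δ: Δ0=-2/3, Δ1=-5/3, Δ2=-1, Δ3=3
row 1: diag=12, rhs=-6; c'=1/4, d'=-1/2
row 2: denom=10−3·1/4=37/4; d'=(4−3·-1/2)/(37/4)=22/37
row 3: denom=10−2·8/37=354/37; d'=(24−2·22/37)/(354/37)=422/177
back: M3=422/177
back: M2=22/37−8/37·422/177=14/177
back: M1=-1/2−1/4·14/177=-92/177
M: M0=0, M1=-92/177, M2=14/177, M3=422/177, M4=0
seg 0: a=4, c=M0/2=0, d=(M1−M0)/(6·3)=-46/1593, b=Δ0−h0·(2M0+M1)/6=-24/59
seg 1: a=2, c=M1/2=-46/177, d=(M2−M1)/(6·3)=53/1593, b=Δ1−h1·(2M1+M2)/6=-70/59
seg 2: a=-3, c=M2/2=7/177, d=(M3−M2)/(6·2)=34/177, b=Δ2−h2·(2M2+M3)/6=-109/59
seg 3: a=-5, c=M3/2=211/177, d=(M4−M3)/(6·3)=-211/1593, b=Δ3−h3·(2M3+M4)/6=109/177
t_q=13/2 → seg 2, τ=1/2; S=-3+-109/59·τ+7/177·τ²+34/177·τ³=-459/118

  seg 0: a=4 b=-24/59 c=0 d=-46/1593
  seg 1: a=2 b=-70/59 c=-46/177 d=53/1593
  seg 2: a=-3 b=-109/59 c=7/177 d=34/177
  seg 3: a=-5 b=109/177 c=211/177 d=-211/1593
S(13/2) = -459/118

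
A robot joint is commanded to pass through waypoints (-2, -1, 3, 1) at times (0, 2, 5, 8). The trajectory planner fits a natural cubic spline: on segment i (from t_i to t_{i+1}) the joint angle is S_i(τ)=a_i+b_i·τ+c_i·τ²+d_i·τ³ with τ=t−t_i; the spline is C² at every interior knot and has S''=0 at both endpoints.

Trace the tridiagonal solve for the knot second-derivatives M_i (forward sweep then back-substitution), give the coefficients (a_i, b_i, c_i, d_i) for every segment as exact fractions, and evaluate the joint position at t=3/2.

  seg 0: a=-2 b=47/222 c=0 d=8/111
  seg 1: a=-1 b=239/222 c=16/37 d=-77/666
  seg 2: a=3 b=61/111 c=-45/74 d=5/74
S(3/2) = -213/148

Δ: Δ0=1/2, Δ1=4/3, Δ2=-2/3
row 1: diag=10, rhs=5; c'=3/10, d'=1/2
row 2: denom=12−3·3/10=111/10; d'=(-12−3·1/2)/(111/10)=-45/37
back: M2=-45/37
back: M1=1/2−3/10·-45/37=32/37
M: M0=0, M1=32/37, M2=-45/37, M3=0
seg 0: a=-2, c=M0/2=0, d=(M1−M0)/(6·2)=8/111, b=Δ0−h0·(2M0+M1)/6=47/222
seg 1: a=-1, c=M1/2=16/37, d=(M2−M1)/(6·3)=-77/666, b=Δ1−h1·(2M1+M2)/6=239/222
seg 2: a=3, c=M2/2=-45/74, d=(M3−M2)/(6·3)=5/74, b=Δ2−h2·(2M2+M3)/6=61/111
t_q=3/2 → seg 0, τ=3/2; S=-2+47/222·τ+0·τ²+8/111·τ³=-213/148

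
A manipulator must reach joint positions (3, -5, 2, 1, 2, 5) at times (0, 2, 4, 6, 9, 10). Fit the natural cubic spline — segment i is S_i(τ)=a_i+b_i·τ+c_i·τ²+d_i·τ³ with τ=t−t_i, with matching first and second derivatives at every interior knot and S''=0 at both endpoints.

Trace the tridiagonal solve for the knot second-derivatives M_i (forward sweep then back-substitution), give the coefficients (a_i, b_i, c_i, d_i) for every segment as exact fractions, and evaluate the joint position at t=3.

  seg 0: a=3 b=-2698/429 c=0 d=491/858
  seg 1: a=-5 b=248/429 c=491/143 d=-3385/3432
  seg 2: a=2 b=2125/858 c=-1421/572 d=1709/3432
  seg 3: a=1 b=-49/33 c=72/143 d=4/117
  seg 4: a=2 b=1055/429 c=116/143 d=-116/429
S(3) = -2259/1144

Δ: Δ0=-4, Δ1=7/2, Δ2=-1/2, Δ3=1/3, Δ4=3
row 1: diag=8, rhs=45; c'=1/4, d'=45/8
row 2: denom=8−2·1/4=15/2; d'=(-24−2·45/8)/(15/2)=-47/10
row 3: denom=10−2·4/15=142/15; d'=(5−2·-47/10)/(142/15)=108/71
row 4: denom=8−3·45/142=1001/142; d'=(16−3·108/71)/(1001/142)=232/143
back: M4=232/143
back: M3=108/71−45/142·232/143=144/143
back: M2=-47/10−4/15·144/143=-1421/286
back: M1=45/8−1/4·-1421/286=982/143
M: M0=0, M1=982/143, M2=-1421/286, M3=144/143, M4=232/143, M5=0
seg 0: a=3, c=M0/2=0, d=(M1−M0)/(6·2)=491/858, b=Δ0−h0·(2M0+M1)/6=-2698/429
seg 1: a=-5, c=M1/2=491/143, d=(M2−M1)/(6·2)=-3385/3432, b=Δ1−h1·(2M1+M2)/6=248/429
seg 2: a=2, c=M2/2=-1421/572, d=(M3−M2)/(6·2)=1709/3432, b=Δ2−h2·(2M2+M3)/6=2125/858
seg 3: a=1, c=M3/2=72/143, d=(M4−M3)/(6·3)=4/117, b=Δ3−h3·(2M3+M4)/6=-49/33
seg 4: a=2, c=M4/2=116/143, d=(M5−M4)/(6·1)=-116/429, b=Δ4−h4·(2M4+M5)/6=1055/429
t_q=3 → seg 1, τ=1; S=-5+248/429·τ+491/143·τ²+-3385/3432·τ³=-2259/1144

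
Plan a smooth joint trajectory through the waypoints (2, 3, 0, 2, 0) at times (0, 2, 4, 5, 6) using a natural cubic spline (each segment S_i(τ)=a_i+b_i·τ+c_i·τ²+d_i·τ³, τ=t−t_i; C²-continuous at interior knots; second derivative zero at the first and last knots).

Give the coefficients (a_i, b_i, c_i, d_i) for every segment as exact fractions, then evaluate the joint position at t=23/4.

  seg 0: a=2 b=31/21 c=0 d=-41/168
  seg 1: a=3 b=-61/42 c=-41/28 d=121/168
  seg 2: a=0 b=4/3 c=20/7 d=-46/21
  seg 3: a=2 b=10/21 c=-26/7 d=26/21
S(23/4) = 177/224

Δ: Δ0=1/2, Δ1=-3/2, Δ2=2, Δ3=-2
row 1: diag=8, rhs=-12; c'=1/4, d'=-3/2
row 2: denom=6−2·1/4=11/2; d'=(21−2·-3/2)/(11/2)=48/11
row 3: denom=4−1·2/11=42/11; d'=(-24−1·48/11)/(42/11)=-52/7
back: M3=-52/7
back: M2=48/11−2/11·-52/7=40/7
back: M1=-3/2−1/4·40/7=-41/14
M: M0=0, M1=-41/14, M2=40/7, M3=-52/7, M4=0
seg 0: a=2, c=M0/2=0, d=(M1−M0)/(6·2)=-41/168, b=Δ0−h0·(2M0+M1)/6=31/21
seg 1: a=3, c=M1/2=-41/28, d=(M2−M1)/(6·2)=121/168, b=Δ1−h1·(2M1+M2)/6=-61/42
seg 2: a=0, c=M2/2=20/7, d=(M3−M2)/(6·1)=-46/21, b=Δ2−h2·(2M2+M3)/6=4/3
seg 3: a=2, c=M3/2=-26/7, d=(M4−M3)/(6·1)=26/21, b=Δ3−h3·(2M3+M4)/6=10/21
t_q=23/4 → seg 3, τ=3/4; S=2+10/21·τ+-26/7·τ²+26/21·τ³=177/224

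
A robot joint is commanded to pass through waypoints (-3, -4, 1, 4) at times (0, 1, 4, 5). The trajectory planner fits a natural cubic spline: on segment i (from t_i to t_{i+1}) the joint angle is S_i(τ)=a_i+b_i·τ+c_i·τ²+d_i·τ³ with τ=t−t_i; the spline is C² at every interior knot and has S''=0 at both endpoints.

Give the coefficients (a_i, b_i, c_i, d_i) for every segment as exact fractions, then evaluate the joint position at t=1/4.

Δ: Δ0=-1, Δ1=5/3, Δ2=3
row 1: diag=8, rhs=16; c'=3/8, d'=2
row 2: denom=8−3·3/8=55/8; d'=(8−3·2)/(55/8)=16/55
back: M2=16/55
back: M1=2−3/8·16/55=104/55
M: M0=0, M1=104/55, M2=16/55, M3=0
seg 0: a=-3, c=M0/2=0, d=(M1−M0)/(6·1)=52/165, b=Δ0−h0·(2M0+M1)/6=-217/165
seg 1: a=-4, c=M1/2=52/55, d=(M2−M1)/(6·3)=-4/45, b=Δ1−h1·(2M1+M2)/6=-61/165
seg 2: a=1, c=M2/2=8/55, d=(M3−M2)/(6·1)=-8/165, b=Δ2−h2·(2M2+M3)/6=479/165
t_q=1/4 → seg 0, τ=1/4; S=-3+-217/165·τ+0·τ²+52/165·τ³=-585/176

  seg 0: a=-3 b=-217/165 c=0 d=52/165
  seg 1: a=-4 b=-61/165 c=52/55 d=-4/45
  seg 2: a=1 b=479/165 c=8/55 d=-8/165
S(1/4) = -585/176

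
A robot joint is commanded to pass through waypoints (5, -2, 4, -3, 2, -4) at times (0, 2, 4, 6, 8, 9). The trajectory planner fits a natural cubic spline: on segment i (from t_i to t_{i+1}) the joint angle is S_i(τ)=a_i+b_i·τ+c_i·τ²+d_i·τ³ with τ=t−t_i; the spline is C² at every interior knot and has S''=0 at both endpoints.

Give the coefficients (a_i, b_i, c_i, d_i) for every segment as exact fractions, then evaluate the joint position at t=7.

  seg 0: a=5 b=-100/17 c=0 d=81/136
  seg 1: a=-2 b=43/34 c=243/68 d=-23/17
  seg 2: a=4 b=-23/34 c=-309/68 d=213/136
  seg 3: a=-3 b=-1/17 c=165/34 d=-243/136
  seg 4: a=2 b=-71/34 c=-399/68 d=133/68
S(7) = 1/136

Δ: Δ0=-7/2, Δ1=3, Δ2=-7/2, Δ3=5/2, Δ4=-6
row 1: diag=8, rhs=39; c'=1/4, d'=39/8
row 2: denom=8−2·1/4=15/2; d'=(-39−2·39/8)/(15/2)=-13/2
row 3: denom=8−2·4/15=112/15; d'=(36−2·-13/2)/(112/15)=105/16
row 4: denom=6−2·15/56=153/28; d'=(-51−2·105/16)/(153/28)=-399/34
back: M4=-399/34
back: M3=105/16−15/56·-399/34=165/17
back: M2=-13/2−4/15·165/17=-309/34
back: M1=39/8−1/4·-309/34=243/34
M: M0=0, M1=243/34, M2=-309/34, M3=165/17, M4=-399/34, M5=0
seg 0: a=5, c=M0/2=0, d=(M1−M0)/(6·2)=81/136, b=Δ0−h0·(2M0+M1)/6=-100/17
seg 1: a=-2, c=M1/2=243/68, d=(M2−M1)/(6·2)=-23/17, b=Δ1−h1·(2M1+M2)/6=43/34
seg 2: a=4, c=M2/2=-309/68, d=(M3−M2)/(6·2)=213/136, b=Δ2−h2·(2M2+M3)/6=-23/34
seg 3: a=-3, c=M3/2=165/34, d=(M4−M3)/(6·2)=-243/136, b=Δ3−h3·(2M3+M4)/6=-1/17
seg 4: a=2, c=M4/2=-399/68, d=(M5−M4)/(6·1)=133/68, b=Δ4−h4·(2M4+M5)/6=-71/34
t_q=7 → seg 3, τ=1; S=-3+-1/17·τ+165/34·τ²+-243/136·τ³=1/136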